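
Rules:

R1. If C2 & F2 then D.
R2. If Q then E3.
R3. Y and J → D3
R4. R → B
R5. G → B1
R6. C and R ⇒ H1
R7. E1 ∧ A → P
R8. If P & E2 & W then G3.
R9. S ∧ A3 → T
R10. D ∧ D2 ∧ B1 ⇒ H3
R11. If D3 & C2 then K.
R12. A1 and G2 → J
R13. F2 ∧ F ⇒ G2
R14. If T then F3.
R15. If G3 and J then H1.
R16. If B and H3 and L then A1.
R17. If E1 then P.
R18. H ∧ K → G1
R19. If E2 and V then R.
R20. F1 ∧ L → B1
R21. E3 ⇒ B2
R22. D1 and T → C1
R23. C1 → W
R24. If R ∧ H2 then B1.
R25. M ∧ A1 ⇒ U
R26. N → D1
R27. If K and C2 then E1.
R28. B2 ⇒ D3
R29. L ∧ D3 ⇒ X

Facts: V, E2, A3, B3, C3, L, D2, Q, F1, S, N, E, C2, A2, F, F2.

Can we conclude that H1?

Yes

D  (by R1: C2, F2)
E3  (by R2: Q)
T  (by R9: S, A3)
G2  (by R13: F2, F)
R  (by R19: E2, V)
B1  (by R20: F1, L)
B2  (by R21: E3)
D1  (by R26: N)
D3  (by R28: B2)
B  (by R4: R)
H3  (by R10: D, D2, B1)
K  (by R11: D3, C2)
A1  (by R16: B, H3, L)
C1  (by R22: D1, T)
W  (by R23: C1)
E1  (by R27: K, C2)
J  (by R12: A1, G2)
P  (by R17: E1)
G3  (by R8: P, E2, W)
H1  (by R15: G3, J)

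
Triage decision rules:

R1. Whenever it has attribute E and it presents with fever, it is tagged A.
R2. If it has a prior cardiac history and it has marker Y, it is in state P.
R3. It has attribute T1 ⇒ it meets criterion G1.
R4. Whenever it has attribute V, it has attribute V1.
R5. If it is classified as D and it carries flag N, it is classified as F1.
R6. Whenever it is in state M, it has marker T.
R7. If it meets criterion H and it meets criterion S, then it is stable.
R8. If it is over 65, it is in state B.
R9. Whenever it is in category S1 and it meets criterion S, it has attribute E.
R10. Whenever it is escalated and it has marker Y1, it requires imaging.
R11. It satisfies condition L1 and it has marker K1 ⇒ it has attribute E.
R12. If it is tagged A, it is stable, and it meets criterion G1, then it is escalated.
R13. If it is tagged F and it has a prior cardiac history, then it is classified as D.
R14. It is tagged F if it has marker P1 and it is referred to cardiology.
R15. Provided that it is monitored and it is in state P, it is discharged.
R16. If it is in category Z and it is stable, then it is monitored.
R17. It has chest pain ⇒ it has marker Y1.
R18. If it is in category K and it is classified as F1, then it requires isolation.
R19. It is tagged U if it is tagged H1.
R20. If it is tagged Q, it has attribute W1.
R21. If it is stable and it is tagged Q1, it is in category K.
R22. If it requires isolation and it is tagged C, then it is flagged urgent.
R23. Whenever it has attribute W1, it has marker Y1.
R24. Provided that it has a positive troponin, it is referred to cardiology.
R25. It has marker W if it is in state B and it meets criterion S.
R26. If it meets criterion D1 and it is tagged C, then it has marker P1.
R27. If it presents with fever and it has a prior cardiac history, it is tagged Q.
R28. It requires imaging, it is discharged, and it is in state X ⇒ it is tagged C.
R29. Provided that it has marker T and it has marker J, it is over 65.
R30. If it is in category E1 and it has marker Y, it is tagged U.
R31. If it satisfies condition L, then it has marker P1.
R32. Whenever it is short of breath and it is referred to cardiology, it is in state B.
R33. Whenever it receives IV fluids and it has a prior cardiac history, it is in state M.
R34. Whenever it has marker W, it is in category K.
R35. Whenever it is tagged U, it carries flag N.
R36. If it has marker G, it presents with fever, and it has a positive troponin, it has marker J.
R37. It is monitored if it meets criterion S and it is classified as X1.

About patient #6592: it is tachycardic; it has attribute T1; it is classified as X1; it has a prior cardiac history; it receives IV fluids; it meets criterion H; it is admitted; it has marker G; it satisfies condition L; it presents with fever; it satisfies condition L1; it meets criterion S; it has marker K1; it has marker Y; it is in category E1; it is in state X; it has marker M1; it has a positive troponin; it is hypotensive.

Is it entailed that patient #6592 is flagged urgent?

By R2 (it has a prior cardiac history, it has marker Y): it is in state P.
By R3 (it has attribute T1): it meets criterion G1.
By R7 (it meets criterion H, it meets criterion S): it is stable.
By R11 (it satisfies condition L1, it has marker K1): it has attribute E.
By R24 (it has a positive troponin): it is referred to cardiology.
By R27 (it presents with fever, it has a prior cardiac history): it is tagged Q.
By R30 (it is in category E1, it has marker Y): it is tagged U.
By R31 (it satisfies condition L): it has marker P1.
By R33 (it receives IV fluids, it has a prior cardiac history): it is in state M.
By R35 (it is tagged U): it carries flag N.
By R36 (it has marker G, it presents with fever, it has a positive troponin): it has marker J.
By R37 (it meets criterion S, it is classified as X1): it is monitored.
By R1 (it has attribute E, it presents with fever): it is tagged A.
By R6 (it is in state M): it has marker T.
By R12 (it is tagged A, it is stable, it meets criterion G1): it is escalated.
By R14 (it has marker P1, it is referred to cardiology): it is tagged F.
By R15 (it is monitored, it is in state P): it is discharged.
By R20 (it is tagged Q): it has attribute W1.
By R23 (it has attribute W1): it has marker Y1.
By R29 (it has marker T, it has marker J): it is over 65.
By R8 (it is over 65): it is in state B.
By R10 (it is escalated, it has marker Y1): it requires imaging.
By R13 (it is tagged F, it has a prior cardiac history): it is classified as D.
By R25 (it is in state B, it meets criterion S): it has marker W.
By R28 (it requires imaging, it is discharged, it is in state X): it is tagged C.
By R34 (it has marker W): it is in category K.
By R5 (it is classified as D, it carries flag N): it is classified as F1.
By R18 (it is in category K, it is classified as F1): it requires isolation.
By R22 (it requires isolation, it is tagged C): it is flagged urgent.

Yes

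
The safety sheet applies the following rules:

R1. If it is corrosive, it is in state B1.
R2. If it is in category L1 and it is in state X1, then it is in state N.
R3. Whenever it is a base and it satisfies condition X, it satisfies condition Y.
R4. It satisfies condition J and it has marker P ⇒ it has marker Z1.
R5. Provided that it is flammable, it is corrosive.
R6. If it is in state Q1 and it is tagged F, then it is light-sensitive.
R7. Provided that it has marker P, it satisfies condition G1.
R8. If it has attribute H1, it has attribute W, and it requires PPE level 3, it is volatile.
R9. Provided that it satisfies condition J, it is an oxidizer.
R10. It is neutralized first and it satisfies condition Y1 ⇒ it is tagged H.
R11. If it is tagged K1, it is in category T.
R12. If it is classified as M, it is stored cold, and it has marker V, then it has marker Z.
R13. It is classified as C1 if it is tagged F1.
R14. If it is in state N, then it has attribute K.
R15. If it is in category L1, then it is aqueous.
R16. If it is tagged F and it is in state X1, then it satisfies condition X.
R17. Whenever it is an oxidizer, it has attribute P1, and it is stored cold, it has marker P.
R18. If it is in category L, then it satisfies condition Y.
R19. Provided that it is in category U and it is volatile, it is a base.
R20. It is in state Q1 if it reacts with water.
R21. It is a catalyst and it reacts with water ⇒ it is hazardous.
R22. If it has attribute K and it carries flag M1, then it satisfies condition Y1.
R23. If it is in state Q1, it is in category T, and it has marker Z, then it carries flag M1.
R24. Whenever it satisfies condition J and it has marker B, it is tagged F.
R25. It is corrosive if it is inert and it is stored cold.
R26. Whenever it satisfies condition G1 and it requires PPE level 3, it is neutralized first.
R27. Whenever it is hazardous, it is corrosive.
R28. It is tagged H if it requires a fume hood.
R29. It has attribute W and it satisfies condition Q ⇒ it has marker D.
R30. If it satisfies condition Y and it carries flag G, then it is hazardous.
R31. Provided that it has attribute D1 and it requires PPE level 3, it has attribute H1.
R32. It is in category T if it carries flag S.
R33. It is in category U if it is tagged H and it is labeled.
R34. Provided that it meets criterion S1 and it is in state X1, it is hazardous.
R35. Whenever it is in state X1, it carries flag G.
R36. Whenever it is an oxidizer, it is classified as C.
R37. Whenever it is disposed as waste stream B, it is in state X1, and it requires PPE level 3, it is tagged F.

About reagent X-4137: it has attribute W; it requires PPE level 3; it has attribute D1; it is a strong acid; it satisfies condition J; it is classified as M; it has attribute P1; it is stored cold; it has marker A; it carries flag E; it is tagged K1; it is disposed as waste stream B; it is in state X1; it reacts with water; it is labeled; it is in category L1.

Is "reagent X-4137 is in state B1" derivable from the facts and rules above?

Forward chaining from the given facts derives: is in state N, is an oxidizer, is in category T, has attribute K, is aqueous, has marker P, is in state Q1, has attribute H1, carries flag G, is classified as C, is tagged F, has marker Z1, is light-sensitive, satisfies condition G1, is volatile, satisfies condition X, is neutralized first.
The only rule concluding "it is in state B1" is R1, which needs "it is corrosive"; that is never established.

No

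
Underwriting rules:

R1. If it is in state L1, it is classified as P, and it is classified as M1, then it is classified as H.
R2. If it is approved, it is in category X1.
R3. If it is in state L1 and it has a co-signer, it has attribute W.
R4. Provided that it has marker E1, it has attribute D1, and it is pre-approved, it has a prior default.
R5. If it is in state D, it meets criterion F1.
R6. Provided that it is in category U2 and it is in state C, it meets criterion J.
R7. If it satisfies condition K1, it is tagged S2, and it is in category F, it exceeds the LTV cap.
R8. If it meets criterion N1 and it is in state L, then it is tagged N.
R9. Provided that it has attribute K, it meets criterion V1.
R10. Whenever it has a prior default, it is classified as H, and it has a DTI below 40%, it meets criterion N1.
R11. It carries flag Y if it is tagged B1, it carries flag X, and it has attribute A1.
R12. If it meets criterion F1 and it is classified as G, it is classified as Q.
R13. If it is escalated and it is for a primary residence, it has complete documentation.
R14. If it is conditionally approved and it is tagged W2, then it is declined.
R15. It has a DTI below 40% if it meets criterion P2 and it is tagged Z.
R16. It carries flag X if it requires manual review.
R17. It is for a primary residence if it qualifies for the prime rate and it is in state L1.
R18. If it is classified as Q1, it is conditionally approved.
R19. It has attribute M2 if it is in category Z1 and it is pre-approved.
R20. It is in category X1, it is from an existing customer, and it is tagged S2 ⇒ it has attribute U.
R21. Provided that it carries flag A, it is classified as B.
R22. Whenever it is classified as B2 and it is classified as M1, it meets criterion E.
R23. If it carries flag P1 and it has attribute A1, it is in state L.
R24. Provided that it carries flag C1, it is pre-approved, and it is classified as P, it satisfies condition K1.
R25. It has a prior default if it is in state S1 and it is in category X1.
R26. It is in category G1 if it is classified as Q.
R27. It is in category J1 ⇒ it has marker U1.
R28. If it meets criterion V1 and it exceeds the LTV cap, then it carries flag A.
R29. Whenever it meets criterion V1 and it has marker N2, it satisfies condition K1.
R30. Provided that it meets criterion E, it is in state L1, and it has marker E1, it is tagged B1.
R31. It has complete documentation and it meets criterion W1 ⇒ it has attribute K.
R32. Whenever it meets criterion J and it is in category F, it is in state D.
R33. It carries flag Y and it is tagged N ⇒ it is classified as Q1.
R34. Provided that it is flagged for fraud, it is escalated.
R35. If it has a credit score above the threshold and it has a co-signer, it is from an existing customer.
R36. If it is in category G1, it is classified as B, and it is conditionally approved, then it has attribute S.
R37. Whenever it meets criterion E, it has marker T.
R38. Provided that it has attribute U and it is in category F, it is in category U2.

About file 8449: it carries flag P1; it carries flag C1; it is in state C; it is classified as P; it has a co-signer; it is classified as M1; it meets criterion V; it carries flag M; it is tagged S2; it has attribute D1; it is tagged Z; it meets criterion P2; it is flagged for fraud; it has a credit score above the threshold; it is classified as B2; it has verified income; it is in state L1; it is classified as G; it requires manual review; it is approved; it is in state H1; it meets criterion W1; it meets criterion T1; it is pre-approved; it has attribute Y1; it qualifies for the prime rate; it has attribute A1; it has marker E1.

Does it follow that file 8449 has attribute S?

Forward chaining from the given facts derives: is classified as H, is in category X1, has attribute W, has a prior default, has a DTI below 40%, carries flag X, is for a primary residence, meets criterion E, is in state L, satisfies condition K1, is tagged B1, is escalated, is from an existing customer, has marker T, meets criterion N1, carries flag Y, has complete documentation, has attribute U, has attribute K, is tagged N, meets criterion V1, is classified as Q1, is conditionally approved.
The only rule concluding "it has attribute S" is R36, which needs "it is in category G1"; that is never established.

No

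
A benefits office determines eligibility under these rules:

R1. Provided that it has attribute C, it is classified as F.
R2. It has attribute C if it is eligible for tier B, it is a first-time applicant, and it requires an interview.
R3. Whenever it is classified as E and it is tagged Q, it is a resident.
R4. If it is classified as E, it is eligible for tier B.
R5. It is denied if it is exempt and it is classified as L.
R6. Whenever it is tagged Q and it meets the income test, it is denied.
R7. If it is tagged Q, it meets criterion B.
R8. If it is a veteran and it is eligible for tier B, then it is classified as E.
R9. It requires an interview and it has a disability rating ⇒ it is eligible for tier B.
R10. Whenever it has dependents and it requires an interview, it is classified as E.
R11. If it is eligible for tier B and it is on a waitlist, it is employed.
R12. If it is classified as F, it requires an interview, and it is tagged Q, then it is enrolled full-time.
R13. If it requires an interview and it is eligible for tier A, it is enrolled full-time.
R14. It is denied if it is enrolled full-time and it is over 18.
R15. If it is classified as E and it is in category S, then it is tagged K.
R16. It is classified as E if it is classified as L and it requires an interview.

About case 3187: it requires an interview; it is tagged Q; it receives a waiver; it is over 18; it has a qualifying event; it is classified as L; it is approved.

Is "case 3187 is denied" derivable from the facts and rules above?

No

Forward chaining from the given facts derives: meets criterion B, is classified as E, is a resident, is eligible for tier B.
Rules concluding "it is denied": R5 needs "it is exempt"; R6 needs "it meets the income test"; R14 needs "it is enrolled full-time" — none of these are established.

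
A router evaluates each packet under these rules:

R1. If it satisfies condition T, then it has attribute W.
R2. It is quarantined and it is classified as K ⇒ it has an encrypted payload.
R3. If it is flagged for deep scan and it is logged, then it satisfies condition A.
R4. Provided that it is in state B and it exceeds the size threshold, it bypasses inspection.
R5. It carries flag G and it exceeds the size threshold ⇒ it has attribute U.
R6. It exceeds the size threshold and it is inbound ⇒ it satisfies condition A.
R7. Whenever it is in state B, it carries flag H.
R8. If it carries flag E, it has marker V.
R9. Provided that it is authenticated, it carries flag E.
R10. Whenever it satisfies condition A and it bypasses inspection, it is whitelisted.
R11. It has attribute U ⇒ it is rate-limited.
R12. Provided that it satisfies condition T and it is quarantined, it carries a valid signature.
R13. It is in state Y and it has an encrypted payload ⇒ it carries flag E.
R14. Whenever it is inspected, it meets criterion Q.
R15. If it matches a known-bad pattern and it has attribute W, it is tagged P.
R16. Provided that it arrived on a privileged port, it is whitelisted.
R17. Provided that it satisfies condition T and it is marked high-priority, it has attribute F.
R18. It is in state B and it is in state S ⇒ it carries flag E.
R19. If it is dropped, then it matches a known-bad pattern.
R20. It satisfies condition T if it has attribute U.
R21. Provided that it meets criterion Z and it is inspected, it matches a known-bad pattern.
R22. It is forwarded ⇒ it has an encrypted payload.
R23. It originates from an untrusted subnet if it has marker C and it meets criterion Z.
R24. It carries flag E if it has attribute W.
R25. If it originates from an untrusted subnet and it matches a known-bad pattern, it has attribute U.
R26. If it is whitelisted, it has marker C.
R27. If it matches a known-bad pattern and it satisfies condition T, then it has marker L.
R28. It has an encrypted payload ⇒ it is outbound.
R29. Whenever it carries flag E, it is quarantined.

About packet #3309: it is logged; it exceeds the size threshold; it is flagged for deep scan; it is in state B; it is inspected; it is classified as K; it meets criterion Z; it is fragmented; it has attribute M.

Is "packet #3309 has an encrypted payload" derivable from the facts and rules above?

Yes

By R3 (it is flagged for deep scan, it is logged): it satisfies condition A.
By R4 (it is in state B, it exceeds the size threshold): it bypasses inspection.
By R10 (it satisfies condition A, it bypasses inspection): it is whitelisted.
By R21 (it meets criterion Z, it is inspected): it matches a known-bad pattern.
By R26 (it is whitelisted): it has marker C.
By R23 (it has marker C, it meets criterion Z): it originates from an untrusted subnet.
By R25 (it originates from an untrusted subnet, it matches a known-bad pattern): it has attribute U.
By R20 (it has attribute U): it satisfies condition T.
By R1 (it satisfies condition T): it has attribute W.
By R24 (it has attribute W): it carries flag E.
By R29 (it carries flag E): it is quarantined.
By R2 (it is quarantined, it is classified as K): it has an encrypted payload.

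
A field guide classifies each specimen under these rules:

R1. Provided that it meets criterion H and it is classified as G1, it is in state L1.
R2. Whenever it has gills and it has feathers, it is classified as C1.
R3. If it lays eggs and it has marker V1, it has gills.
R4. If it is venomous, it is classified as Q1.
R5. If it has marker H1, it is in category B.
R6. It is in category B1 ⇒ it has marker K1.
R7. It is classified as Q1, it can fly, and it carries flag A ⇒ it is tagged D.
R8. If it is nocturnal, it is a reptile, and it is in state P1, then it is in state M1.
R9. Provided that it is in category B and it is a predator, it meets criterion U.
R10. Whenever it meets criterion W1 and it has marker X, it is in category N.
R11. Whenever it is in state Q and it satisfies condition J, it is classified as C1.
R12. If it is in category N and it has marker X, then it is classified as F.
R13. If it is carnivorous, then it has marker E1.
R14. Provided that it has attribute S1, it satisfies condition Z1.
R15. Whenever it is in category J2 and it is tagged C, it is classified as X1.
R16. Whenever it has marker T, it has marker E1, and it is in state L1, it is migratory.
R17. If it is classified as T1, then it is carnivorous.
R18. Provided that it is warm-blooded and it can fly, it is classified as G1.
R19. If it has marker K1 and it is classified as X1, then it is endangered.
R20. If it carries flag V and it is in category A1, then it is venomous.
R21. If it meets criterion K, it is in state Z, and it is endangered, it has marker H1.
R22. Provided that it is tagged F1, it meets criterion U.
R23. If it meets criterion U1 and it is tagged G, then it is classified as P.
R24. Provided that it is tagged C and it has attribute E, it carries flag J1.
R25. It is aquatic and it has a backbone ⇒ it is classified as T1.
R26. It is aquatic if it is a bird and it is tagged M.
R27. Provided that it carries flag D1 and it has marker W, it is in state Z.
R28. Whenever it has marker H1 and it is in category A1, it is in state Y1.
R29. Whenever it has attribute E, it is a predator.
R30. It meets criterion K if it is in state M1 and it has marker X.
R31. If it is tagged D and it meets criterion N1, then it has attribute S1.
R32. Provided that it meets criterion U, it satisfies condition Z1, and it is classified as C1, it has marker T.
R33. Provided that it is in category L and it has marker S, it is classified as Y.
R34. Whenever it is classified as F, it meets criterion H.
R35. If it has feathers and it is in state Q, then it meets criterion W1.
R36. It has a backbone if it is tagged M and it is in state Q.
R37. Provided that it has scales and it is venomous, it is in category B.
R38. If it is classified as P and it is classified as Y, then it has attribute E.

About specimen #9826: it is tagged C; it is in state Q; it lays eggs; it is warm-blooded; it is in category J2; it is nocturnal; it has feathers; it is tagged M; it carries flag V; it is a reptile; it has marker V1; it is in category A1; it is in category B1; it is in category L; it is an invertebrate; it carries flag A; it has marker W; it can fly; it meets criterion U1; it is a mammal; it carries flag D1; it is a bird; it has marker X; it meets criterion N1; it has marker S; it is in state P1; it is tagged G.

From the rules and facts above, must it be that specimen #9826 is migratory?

By R3 (it lays eggs, it has marker V1): it has gills.
By R6 (it is in category B1): it has marker K1.
By R8 (it is nocturnal, it is a reptile, it is in state P1): it is in state M1.
By R15 (it is in category J2, it is tagged C): it is classified as X1.
By R18 (it is warm-blooded, it can fly): it is classified as G1.
By R19 (it has marker K1, it is classified as X1): it is endangered.
By R20 (it carries flag V, it is in category A1): it is venomous.
By R23 (it meets criterion U1, it is tagged G): it is classified as P.
By R26 (it is a bird, it is tagged M): it is aquatic.
By R27 (it carries flag D1, it has marker W): it is in state Z.
By R30 (it is in state M1, it has marker X): it meets criterion K.
By R33 (it is in category L, it has marker S): it is classified as Y.
By R35 (it has feathers, it is in state Q): it meets criterion W1.
By R36 (it is tagged M, it is in state Q): it has a backbone.
By R38 (it is classified as P, it is classified as Y): it has attribute E.
By R2 (it has gills, it has feathers): it is classified as C1.
By R4 (it is venomous): it is classified as Q1.
By R7 (it is classified as Q1, it can fly, it carries flag A): it is tagged D.
By R10 (it meets criterion W1, it has marker X): it is in category N.
By R12 (it is in category N, it has marker X): it is classified as F.
By R21 (it meets criterion K, it is in state Z, it is endangered): it has marker H1.
By R25 (it is aquatic, it has a backbone): it is classified as T1.
By R29 (it has attribute E): it is a predator.
By R31 (it is tagged D, it meets criterion N1): it has attribute S1.
By R34 (it is classified as F): it meets criterion H.
By R1 (it meets criterion H, it is classified as G1): it is in state L1.
By R5 (it has marker H1): it is in category B.
By R9 (it is in category B, it is a predator): it meets criterion U.
By R14 (it has attribute S1): it satisfies condition Z1.
By R17 (it is classified as T1): it is carnivorous.
By R32 (it meets criterion U, it satisfies condition Z1, it is classified as C1): it has marker T.
By R13 (it is carnivorous): it has marker E1.
By R16 (it has marker T, it has marker E1, it is in state L1): it is migratory.

Yes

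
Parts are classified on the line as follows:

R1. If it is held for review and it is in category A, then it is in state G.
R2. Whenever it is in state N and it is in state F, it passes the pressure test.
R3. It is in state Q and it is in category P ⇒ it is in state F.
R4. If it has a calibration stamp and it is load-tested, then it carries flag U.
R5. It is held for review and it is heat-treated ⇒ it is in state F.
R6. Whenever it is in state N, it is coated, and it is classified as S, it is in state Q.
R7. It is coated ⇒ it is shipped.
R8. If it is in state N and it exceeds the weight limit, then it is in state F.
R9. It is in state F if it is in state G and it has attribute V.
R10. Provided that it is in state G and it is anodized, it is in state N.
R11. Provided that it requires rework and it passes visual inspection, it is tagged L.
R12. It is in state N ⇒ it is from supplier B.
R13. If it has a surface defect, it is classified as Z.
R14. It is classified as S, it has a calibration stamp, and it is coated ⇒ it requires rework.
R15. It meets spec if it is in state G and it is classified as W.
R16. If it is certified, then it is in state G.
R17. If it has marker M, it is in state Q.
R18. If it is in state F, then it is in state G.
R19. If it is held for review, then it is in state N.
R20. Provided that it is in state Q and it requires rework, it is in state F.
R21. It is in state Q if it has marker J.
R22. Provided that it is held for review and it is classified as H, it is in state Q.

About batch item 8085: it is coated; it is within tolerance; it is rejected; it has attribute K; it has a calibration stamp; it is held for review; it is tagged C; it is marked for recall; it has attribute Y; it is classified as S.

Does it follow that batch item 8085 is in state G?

By R14 (it is classified as S, it has a calibration stamp, it is coated): it requires rework.
By R19 (it is held for review): it is in state N.
By R6 (it is in state N, it is coated, it is classified as S): it is in state Q.
By R20 (it is in state Q, it requires rework): it is in state F.
By R18 (it is in state F): it is in state G.

Yes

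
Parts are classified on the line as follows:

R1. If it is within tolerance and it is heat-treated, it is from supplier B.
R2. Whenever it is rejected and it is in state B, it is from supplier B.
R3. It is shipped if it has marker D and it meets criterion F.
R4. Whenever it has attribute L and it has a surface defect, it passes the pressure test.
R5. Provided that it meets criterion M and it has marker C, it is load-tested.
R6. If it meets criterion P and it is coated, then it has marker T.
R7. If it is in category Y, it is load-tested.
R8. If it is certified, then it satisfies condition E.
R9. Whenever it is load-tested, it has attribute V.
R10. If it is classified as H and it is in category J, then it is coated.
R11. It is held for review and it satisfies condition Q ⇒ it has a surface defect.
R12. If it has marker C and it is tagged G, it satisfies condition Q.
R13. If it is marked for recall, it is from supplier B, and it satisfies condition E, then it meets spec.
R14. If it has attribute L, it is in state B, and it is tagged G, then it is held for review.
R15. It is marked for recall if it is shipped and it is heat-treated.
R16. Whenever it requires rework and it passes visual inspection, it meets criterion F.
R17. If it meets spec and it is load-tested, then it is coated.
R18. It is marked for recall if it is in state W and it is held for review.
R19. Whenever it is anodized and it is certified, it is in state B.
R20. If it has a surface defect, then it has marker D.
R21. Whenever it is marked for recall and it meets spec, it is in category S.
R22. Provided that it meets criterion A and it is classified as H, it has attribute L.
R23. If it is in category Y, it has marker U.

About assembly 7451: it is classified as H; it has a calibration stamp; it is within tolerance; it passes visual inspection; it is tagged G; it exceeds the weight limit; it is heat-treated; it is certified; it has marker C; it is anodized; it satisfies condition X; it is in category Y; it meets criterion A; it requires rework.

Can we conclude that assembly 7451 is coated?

Yes

By R1 (it is within tolerance, it is heat-treated): it is from supplier B.
By R7 (it is in category Y): it is load-tested.
By R8 (it is certified): it satisfies condition E.
By R12 (it has marker C, it is tagged G): it satisfies condition Q.
By R16 (it requires rework, it passes visual inspection): it meets criterion F.
By R19 (it is anodized, it is certified): it is in state B.
By R22 (it meets criterion A, it is classified as H): it has attribute L.
By R14 (it has attribute L, it is in state B, it is tagged G): it is held for review.
By R11 (it is held for review, it satisfies condition Q): it has a surface defect.
By R20 (it has a surface defect): it has marker D.
By R3 (it has marker D, it meets criterion F): it is shipped.
By R15 (it is shipped, it is heat-treated): it is marked for recall.
By R13 (it is marked for recall, it is from supplier B, it satisfies condition E): it meets spec.
By R17 (it meets spec, it is load-tested): it is coated.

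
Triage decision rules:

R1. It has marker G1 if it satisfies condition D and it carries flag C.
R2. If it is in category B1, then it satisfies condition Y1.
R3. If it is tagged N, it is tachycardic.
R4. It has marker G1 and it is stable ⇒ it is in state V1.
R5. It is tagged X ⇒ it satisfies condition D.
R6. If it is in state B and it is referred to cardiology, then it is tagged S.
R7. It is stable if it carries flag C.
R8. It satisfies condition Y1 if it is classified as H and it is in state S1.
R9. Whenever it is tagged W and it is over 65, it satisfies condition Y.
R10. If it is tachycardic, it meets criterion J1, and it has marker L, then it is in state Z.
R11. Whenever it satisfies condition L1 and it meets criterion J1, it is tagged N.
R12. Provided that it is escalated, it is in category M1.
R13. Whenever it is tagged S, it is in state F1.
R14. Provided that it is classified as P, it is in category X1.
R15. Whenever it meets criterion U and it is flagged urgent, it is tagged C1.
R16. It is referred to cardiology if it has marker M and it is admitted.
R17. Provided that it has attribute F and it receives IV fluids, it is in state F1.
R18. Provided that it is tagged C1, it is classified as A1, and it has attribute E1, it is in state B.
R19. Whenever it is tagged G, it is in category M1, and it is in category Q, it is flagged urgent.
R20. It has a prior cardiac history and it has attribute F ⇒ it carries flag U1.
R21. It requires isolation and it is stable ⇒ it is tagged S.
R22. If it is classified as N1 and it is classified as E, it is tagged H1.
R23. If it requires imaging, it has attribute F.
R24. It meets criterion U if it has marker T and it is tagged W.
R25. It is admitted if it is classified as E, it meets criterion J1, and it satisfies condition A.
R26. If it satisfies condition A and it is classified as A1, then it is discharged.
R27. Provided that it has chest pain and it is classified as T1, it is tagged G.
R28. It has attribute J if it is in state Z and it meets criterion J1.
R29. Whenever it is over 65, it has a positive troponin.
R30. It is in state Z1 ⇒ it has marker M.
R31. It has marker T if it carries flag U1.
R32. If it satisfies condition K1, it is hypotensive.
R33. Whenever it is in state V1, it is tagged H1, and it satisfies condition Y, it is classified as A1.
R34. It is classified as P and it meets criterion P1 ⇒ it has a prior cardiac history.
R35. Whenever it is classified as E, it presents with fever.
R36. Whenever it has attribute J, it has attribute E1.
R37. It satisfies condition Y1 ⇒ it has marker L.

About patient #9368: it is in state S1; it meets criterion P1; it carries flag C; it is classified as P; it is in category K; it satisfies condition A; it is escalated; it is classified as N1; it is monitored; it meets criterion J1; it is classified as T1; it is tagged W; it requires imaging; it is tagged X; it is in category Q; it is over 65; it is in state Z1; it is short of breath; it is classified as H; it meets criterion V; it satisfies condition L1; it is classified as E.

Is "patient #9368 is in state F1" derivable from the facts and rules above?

No

Forward chaining from the given facts derives: satisfies condition D, is stable, satisfies condition Y1, satisfies condition Y, is tagged N, is in category M1, is in category X1, is tagged H1, has attribute F, is admitted, has a positive troponin, has marker M, has a prior cardiac history, presents with fever, has marker L, has marker G1, is tachycardic, is in state V1, is in state Z, is referred to cardiology, carries flag U1, has attribute J, has marker T, is classified as A1, has attribute E1, meets criterion U, is discharged.
Rules concluding "it is in state F1": R13 needs "it is tagged S"; R17 needs "it receives IV fluids" — none of these are established.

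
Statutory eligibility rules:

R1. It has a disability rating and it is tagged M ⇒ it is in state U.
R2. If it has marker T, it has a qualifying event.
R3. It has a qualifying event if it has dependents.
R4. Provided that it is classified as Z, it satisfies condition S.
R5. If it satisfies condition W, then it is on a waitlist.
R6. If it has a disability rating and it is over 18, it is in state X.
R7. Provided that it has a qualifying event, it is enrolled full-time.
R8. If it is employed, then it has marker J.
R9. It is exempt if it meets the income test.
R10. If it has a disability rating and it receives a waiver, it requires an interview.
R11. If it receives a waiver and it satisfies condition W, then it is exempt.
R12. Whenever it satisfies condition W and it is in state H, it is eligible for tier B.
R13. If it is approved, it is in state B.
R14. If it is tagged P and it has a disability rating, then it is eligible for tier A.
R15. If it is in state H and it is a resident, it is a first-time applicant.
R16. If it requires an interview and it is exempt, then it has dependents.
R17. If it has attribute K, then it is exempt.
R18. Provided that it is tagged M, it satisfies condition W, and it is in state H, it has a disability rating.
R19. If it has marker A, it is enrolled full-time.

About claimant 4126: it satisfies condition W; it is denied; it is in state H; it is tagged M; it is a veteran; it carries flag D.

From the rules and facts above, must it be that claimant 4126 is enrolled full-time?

Forward chaining from the given facts derives: is on a waitlist, is eligible for tier B, has a disability rating, is in state U.
Rules concluding "it is enrolled full-time": R7 needs "it has a qualifying event"; R19 needs "it has marker A" — none of these are established.

No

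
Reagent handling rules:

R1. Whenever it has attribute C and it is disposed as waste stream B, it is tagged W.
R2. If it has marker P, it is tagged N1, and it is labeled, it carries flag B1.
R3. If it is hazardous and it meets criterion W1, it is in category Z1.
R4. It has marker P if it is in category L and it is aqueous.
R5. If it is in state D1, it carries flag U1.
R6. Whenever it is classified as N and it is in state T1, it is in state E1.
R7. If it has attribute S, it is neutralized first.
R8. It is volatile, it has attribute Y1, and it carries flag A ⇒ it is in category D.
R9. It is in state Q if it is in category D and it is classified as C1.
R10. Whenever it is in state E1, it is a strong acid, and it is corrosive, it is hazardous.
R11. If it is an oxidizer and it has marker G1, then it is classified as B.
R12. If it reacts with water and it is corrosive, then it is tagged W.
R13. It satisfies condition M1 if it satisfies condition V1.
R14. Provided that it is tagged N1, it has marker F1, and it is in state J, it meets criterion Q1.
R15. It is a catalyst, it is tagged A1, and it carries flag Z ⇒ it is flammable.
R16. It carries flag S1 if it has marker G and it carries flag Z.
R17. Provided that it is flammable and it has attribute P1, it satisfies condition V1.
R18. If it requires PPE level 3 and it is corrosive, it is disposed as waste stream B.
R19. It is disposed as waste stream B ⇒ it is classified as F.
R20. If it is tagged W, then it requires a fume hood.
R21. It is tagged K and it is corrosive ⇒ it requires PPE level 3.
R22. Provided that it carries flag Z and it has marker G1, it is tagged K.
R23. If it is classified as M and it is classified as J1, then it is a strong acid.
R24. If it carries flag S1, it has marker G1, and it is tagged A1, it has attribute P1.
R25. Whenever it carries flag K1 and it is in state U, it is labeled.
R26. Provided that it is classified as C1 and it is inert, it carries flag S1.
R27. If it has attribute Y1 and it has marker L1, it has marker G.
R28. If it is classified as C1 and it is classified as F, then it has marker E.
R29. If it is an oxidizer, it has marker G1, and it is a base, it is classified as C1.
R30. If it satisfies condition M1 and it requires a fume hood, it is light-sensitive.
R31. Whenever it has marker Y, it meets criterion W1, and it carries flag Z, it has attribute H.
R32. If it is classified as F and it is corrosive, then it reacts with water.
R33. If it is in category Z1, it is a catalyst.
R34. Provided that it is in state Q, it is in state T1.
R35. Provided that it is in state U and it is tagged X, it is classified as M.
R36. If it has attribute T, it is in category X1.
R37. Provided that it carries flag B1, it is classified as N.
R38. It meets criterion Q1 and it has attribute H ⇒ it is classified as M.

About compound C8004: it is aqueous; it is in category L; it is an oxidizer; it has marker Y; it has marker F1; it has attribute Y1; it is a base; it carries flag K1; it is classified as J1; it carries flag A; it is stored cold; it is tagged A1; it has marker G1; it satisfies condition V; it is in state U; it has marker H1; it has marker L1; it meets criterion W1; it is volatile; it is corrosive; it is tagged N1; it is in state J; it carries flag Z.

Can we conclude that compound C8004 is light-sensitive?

By R4 (it is in category L, it is aqueous): it has marker P.
By R8 (it is volatile, it has attribute Y1, it carries flag A): it is in category D.
By R14 (it is tagged N1, it has marker F1, it is in state J): it meets criterion Q1.
By R22 (it carries flag Z, it has marker G1): it is tagged K.
By R25 (it carries flag K1, it is in state U): it is labeled.
By R27 (it has attribute Y1, it has marker L1): it has marker G.
By R29 (it is an oxidizer, it has marker G1, it is a base): it is classified as C1.
By R31 (it has marker Y, it meets criterion W1, it carries flag Z): it has attribute H.
By R38 (it meets criterion Q1, it has attribute H): it is classified as M.
By R2 (it has marker P, it is tagged N1, it is labeled): it carries flag B1.
By R9 (it is in category D, it is classified as C1): it is in state Q.
By R16 (it has marker G, it carries flag Z): it carries flag S1.
By R21 (it is tagged K, it is corrosive): it requires PPE level 3.
By R23 (it is classified as M, it is classified as J1): it is a strong acid.
By R24 (it carries flag S1, it has marker G1, it is tagged A1): it has attribute P1.
By R34 (it is in state Q): it is in state T1.
By R37 (it carries flag B1): it is classified as N.
By R6 (it is classified as N, it is in state T1): it is in state E1.
By R10 (it is in state E1, it is a strong acid, it is corrosive): it is hazardous.
By R18 (it requires PPE level 3, it is corrosive): it is disposed as waste stream B.
By R19 (it is disposed as waste stream B): it is classified as F.
By R32 (it is classified as F, it is corrosive): it reacts with water.
By R3 (it is hazardous, it meets criterion W1): it is in category Z1.
By R12 (it reacts with water, it is corrosive): it is tagged W.
By R20 (it is tagged W): it requires a fume hood.
By R33 (it is in category Z1): it is a catalyst.
By R15 (it is a catalyst, it is tagged A1, it carries flag Z): it is flammable.
By R17 (it is flammable, it has attribute P1): it satisfies condition V1.
By R13 (it satisfies condition V1): it satisfies condition M1.
By R30 (it satisfies condition M1, it requires a fume hood): it is light-sensitive.

Yes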